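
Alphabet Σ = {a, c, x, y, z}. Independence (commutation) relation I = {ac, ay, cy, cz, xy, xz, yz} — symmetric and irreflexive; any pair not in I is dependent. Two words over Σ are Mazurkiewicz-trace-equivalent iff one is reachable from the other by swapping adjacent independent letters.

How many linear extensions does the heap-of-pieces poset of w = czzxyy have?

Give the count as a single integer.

90

0(c) covers ∅
1(z) covers ∅
2(z) covers 1:z
3(x) covers 0:c
4(y) covers ∅
5(y) covers 4:y
floor of heap: 0:c, 1:z, 4:y
completions by unplaced set U, small U first (add the entries for U minus each lowest piece of U):
  |U|=1: {2}:1  {3}:1  {5}:1
  |U|=2: {0,3}:1  {1,2}:1  {2,3}:2  {2,5}:2  {3,5}:2  {4,5}:1
  |U|=3: {0,2,3}:3  {0,3,5}:3  {1,2,3}:3  {1,2,5}:3  {2,3,5}:6  {2,4,5}:3  {3,4,5}:3
  |U|=4: {0,1,2,3}:6  {0,2,3,5}:12  {0,3,4,5}:6  {1,2,3,5}:12  {1,2,4,5}:6  {2,3,4,5}:12
  start at 0(c): 30
  start at 1(z): 30
  start at 4(y): 30
sum over floor = 90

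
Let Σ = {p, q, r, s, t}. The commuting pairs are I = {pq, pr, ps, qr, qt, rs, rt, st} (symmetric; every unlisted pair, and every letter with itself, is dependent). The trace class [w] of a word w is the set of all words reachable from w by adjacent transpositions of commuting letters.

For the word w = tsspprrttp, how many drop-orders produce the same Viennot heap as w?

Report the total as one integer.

0(t) covers ∅
1(s) covers ∅
2(s) covers 1:s
3(p) covers 0:t
4(p) covers 3:p
5(r) covers ∅
6(r) covers 5:r
7(t) covers 4:p
8(t) covers 7:t
9(p) covers 8:t
floor of heap: 0:t, 1:s, 5:r
completions by unplaced set U, small U first (add the entries for U minus each lowest piece of U):
  |U|=1: {2}:1  {6}:1  {9}:1
  |U|=2: {1,2}:1  {2,6}:2  {2,9}:2  {5,6}:1  {6,9}:2  {8,9}:1
  |U|=3: {1,2,6}:3  {1,2,9}:3  {2,5,6}:3  {2,6,9}:6  {2,8,9}:3  {5,6,9}:3  {6,8,9}:3  {7,8,9}:1
  |U|=4: {1,2,5,6}:6  {1,2,6,9}:12  {1,2,8,9}:6  {2,5,6,9}:12  {2,6,8,9}:12  {2,7,8,9}:4  {4,7,8,9}:1  {5,6,8,9}:6  {6,7,8,9}:4
  |U|=5: {1,2,5,6,9}:30  {1,2,6,8,9}:30  {1,2,7,8,9}:10  {2,4,7,8,9}:5  {2,5,6,8,9}:30  {2,6,7,8,9}:20  {3,4,7,8,9}:1  {4,6,7,8,9}:5  {5,6,7,8,9}:10
  |U|=6: {0,3,4,7,8,9}:1  {1,2,4,7,8,9}:15  {1,2,5,6,8,9}:90  {1,2,6,7,8,9}:60  {2,3,4,7,8,9}:6  {2,4,6,7,8,9}:30  {2,5,6,7,8,9}:60  {3,4,6,7,8,9}:6  {4,5,6,7,8,9}:15
  |U|=7: {0,2,3,4,7,8,9}:7  {0,3,4,6,7,8,9}:7  {1,2,3,4,7,8,9}:21  {1,2,4,6,7,8,9}:105  {1,2,5,6,7,8,9}:210  {2,3,4,6,7,8,9}:42  {2,4,5,6,7,8,9}:105  {3,4,5,6,7,8,9}:21
  |U|=8: {0,1,2,3,4,7,8,9}:28  {0,2,3,4,6,7,8,9}:56  {0,3,4,5,6,7,8,9}:28  {1,2,3,4,6,7,8,9}:168  {1,2,4,5,6,7,8,9}:420  {2,3,4,5,6,7,8,9}:168
  start at 0(t): 756
  start at 1(s): 252
  start at 5(r): 252
sum over floor = 1260

1260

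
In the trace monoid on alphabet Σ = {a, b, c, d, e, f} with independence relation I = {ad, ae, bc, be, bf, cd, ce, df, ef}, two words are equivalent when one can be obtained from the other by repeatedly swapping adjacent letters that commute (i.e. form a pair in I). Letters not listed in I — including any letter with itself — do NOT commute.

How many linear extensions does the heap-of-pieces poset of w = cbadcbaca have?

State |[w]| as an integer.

12

piece 0:c — minimal
piece 1:b — minimal
piece 2:a rests on {0:c, 1:b}
piece 3:d rests on {1:b}
piece 4:c rests on {2:a}
piece 5:b rests on {2:a, 3:d}
piece 6:a rests on {4:c, 5:b}
piece 7:c rests on {6:a}
piece 8:a rests on {7:c}
minimal pieces: {0:c, 1:b}
ways to finish when only these pieces remain (= sum over removing one remaining piece with nothing left below it):
  1 left: {8}→1
  2 left: {7,8}→1
  3 left: {6,7,8}→1
  4 left: {4,6,7,8}→1  {5,6,7,8}→1
  5 left: {3,5,6,7,8}→1  {4,5,6,7,8}→2
  6 left: {2,4,5,6,7,8}→2  {3,4,5,6,7,8}→3
  7 left: {0,2,4,5,6,7,8}→2  {2,3,4,5,6,7,8}→5
  placing 0:c first → 5 extensions
  placing 1:b first → 7 extensions
total linear extensions = 12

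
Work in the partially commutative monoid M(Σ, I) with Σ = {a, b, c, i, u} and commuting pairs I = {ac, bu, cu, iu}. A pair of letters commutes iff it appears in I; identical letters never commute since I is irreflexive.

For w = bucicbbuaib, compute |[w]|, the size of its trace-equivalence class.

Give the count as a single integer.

piece 0:b — minimal
piece 1:u — minimal
piece 2:c rests on {0:b}
piece 3:i rests on {2:c}
piece 4:c rests on {3:i}
piece 5:b rests on {4:c}
piece 6:b rests on {5:b}
piece 7:u rests on {1:u}
piece 8:a rests on {6:b, 7:u}
piece 9:i rests on {8:a}
piece 10:b rests on {9:i}
minimal pieces: {0:b, 1:u}
ways to finish when only these pieces remain (= sum over removing one remaining piece with nothing left below it):
  1 left: {10}→1
  2 left: {9,10}→1
  3 left: {8,9,10}→1
  4 left: {6,8,9,10}→1  {7,8,9,10}→1
  5 left: {1,7,8,9,10}→1  {5,6,8,9,10}→1  {6,7,8,9,10}→2
  6 left: {1,6,7,8,9,10}→3  {4,5,6,8,9,10}→1  {5,6,7,8,9,10}→3
  7 left: {1,5,6,7,8,9,10}→6  {3,4,5,6,8,9,10}→1  {4,5,6,7,8,9,10}→4
  8 left: {1,4,5,6,7,8,9,10}→10  {2,3,4,5,6,8,9,10}→1  {3,4,5,6,7,8,9,10}→5
  9 left: {0,2,3,4,5,6,8,9,10}→1  {1,3,4,5,6,7,8,9,10}→15  {2,3,4,5,6,7,8,9,10}→6
  placing 0:b first → 21 extensions
  placing 1:u first → 7 extensions
total linear extensions = 28

28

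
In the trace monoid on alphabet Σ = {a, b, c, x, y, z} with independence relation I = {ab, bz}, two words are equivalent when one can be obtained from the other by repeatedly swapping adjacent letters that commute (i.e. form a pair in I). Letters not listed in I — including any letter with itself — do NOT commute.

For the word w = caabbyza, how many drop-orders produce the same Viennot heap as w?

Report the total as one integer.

6

piece 0:c — minimal
piece 1:a rests on {0:c}
piece 2:a rests on {1:a}
piece 3:b rests on {0:c}
piece 4:b rests on {3:b}
piece 5:y rests on {2:a, 4:b}
piece 6:z rests on {5:y}
piece 7:a rests on {6:z}
minimal pieces: {0:c}
ways to finish when only these pieces remain (= sum over removing one remaining piece with nothing left below it):
  1 left: {7}→1
  2 left: {6,7}→1
  3 left: {5,6,7}→1
  4 left: {2,5,6,7}→1  {4,5,6,7}→1
  5 left: {1,2,5,6,7}→1  {2,4,5,6,7}→2  {3,4,5,6,7}→1
  6 left: {1,2,4,5,6,7}→3  {2,3,4,5,6,7}→3
  placing 0:c first → 6 extensions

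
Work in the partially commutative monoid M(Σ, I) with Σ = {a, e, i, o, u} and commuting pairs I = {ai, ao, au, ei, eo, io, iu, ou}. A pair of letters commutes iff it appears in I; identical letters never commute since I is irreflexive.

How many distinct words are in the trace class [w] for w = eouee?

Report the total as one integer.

0(e) covers ∅
1(o) covers ∅
2(u) covers 0:e
3(e) covers 2:u
4(e) covers 3:e
floor of heap: 0:e, 1:o
completions by unplaced set U, small U first (add the entries for U minus each lowest piece of U):
  |U|=1: {1}:1  {4}:1
  |U|=2: {1,4}:2  {3,4}:1
  |U|=3: {1,3,4}:3  {2,3,4}:1
  start at 0(e): 4
  start at 1(o): 1
sum over floor = 5

5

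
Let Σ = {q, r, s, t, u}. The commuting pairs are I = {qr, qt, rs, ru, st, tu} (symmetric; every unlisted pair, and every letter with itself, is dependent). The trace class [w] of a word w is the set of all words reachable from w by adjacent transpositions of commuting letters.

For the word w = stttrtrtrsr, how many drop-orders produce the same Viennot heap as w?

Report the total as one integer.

55

drop 0:s onto floor
drop 1:t onto floor
drop 2:t onto {1:t}
drop 3:t onto {2:t}
drop 4:r onto {3:t}
drop 5:t onto {4:r}
drop 6:r onto {5:t}
drop 7:t onto {6:r}
drop 8:r onto {7:t}
drop 9:s onto {0:s}
drop 10:r onto {8:r}
ground layer = {0:s, 1:t}
drop-orders for the pieces not yet dropped (sum over which currently-grounded one goes next):
  1 to go: {9} 1  {10} 1
  2 to go: {0,9} 1  {8,10} 1  {9,10} 2
  3 to go: {0,9,10} 3  {7,8,10} 1  {8,9,10} 3
  4 to go: {0,8,9,10} 6  {6,7,8,10} 1  {7,8,9,10} 4
  5 to go: {0,7,8,9,10} 10  {5,6,7,8,10} 1  {6,7,8,9,10} 5
  6 to go: {0,6,7,8,9,10} 15  {4,5,6,7,8,10} 1  {5,6,7,8,9,10} 6
  7 to go: {0,5,6,7,8,9,10} 21  {3,4,5,6,7,8,10} 1  {4,5,6,7,8,9,10} 7
  8 to go: {0,4,5,6,7,8,9,10} 28  {2,3,4,5,6,7,8,10} 1  {3,4,5,6,7,8,9,10} 8
  9 to go: {0,3,4,5,6,7,8,9,10} 36  {1,2,3,4,5,6,7,8,10} 1  {2,3,4,5,6,7,8,9,10} 9
  if 0:s drops first: 10 orders
  if 1:t drops first: 45 orders
heap linearizations: 55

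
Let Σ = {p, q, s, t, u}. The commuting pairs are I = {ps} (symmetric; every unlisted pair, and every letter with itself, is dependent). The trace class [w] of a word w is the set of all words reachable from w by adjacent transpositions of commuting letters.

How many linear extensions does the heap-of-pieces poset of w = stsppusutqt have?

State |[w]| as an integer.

3

0(s) covers ∅
1(t) covers 0:s
2(s) covers 1:t
3(p) covers 1:t
4(p) covers 3:p
5(u) covers 2:s, 4:p
6(s) covers 5:u
7(u) covers 6:s
8(t) covers 7:u
9(q) covers 8:t
10(t) covers 9:q
floor of heap: 0:s
completions by unplaced set U, small U first (add the entries for U minus each lowest piece of U):
  |U|=1: {10}:1
  |U|=2: {9,10}:1
  |U|=3: {8,9,10}:1
  |U|=4: {7,8,9,10}:1
  |U|=5: {6,7,8,9,10}:1
  |U|=6: {5,6,7,8,9,10}:1
  |U|=7: {2,5,6,7,8,9,10}:1  {4,5,6,7,8,9,10}:1
  |U|=8: {2,4,5,6,7,8,9,10}:2  {3,4,5,6,7,8,9,10}:1
  |U|=9: {2,3,4,5,6,7,8,9,10}:3
  start at 0(s): 3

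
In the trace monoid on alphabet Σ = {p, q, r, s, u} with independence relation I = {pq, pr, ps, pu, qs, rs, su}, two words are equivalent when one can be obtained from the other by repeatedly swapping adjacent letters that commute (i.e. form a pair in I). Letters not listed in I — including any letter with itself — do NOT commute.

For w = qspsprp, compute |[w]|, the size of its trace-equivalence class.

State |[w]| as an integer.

210

piece 0:q — minimal
piece 1:s — minimal
piece 2:p — minimal
piece 3:s rests on {1:s}
piece 4:p rests on {2:p}
piece 5:r rests on {0:q}
piece 6:p rests on {4:p}
minimal pieces: {0:q, 1:s, 2:p}
ways to finish when only these pieces remain (= sum over removing one remaining piece with nothing left below it):
  1 left: {3}→1  {5}→1  {6}→1
  2 left: {0,5}→1  {1,3}→1  {3,5}→2  {3,6}→2  {4,6}→1  {5,6}→2
  3 left: {0,3,5}→3  {0,5,6}→3  {1,3,5}→3  {1,3,6}→3  {2,4,6}→1  {3,4,6}→3  {3,5,6}→6  {4,5,6}→3
  4 left: {0,1,3,5}→6  {0,3,5,6}→12  {0,4,5,6}→6  {1,3,4,6}→6  {1,3,5,6}→12  {2,3,4,6}→4  {2,4,5,6}→4  {3,4,5,6}→12
  5 left: {0,1,3,5,6}→30  {0,2,4,5,6}→10  {0,3,4,5,6}→30  {1,2,3,4,6}→10  {1,3,4,5,6}→30  {2,3,4,5,6}→20
  placing 0:q first → 60 extensions
  placing 1:s first → 60 extensions
  placing 2:p first → 90 extensions
total linear extensions = 210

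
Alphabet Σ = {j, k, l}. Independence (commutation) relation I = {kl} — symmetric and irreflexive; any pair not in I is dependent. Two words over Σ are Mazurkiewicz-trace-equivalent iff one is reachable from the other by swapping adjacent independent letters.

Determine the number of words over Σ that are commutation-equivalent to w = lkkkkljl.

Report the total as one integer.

15

drop 0:l onto floor
drop 1:k onto floor
drop 2:k onto {1:k}
drop 3:k onto {2:k}
drop 4:k onto {3:k}
drop 5:l onto {0:l}
drop 6:j onto {4:k, 5:l}
drop 7:l onto {6:j}
ground layer = {0:l, 1:k}
drop-orders for the pieces not yet dropped (sum over which currently-grounded one goes next):
  1 to go: {7} 1
  2 to go: {6,7} 1
  3 to go: {4,6,7} 1  {5,6,7} 1
  4 to go: {0,5,6,7} 1  {3,4,6,7} 1  {4,5,6,7} 2
  5 to go: {0,4,5,6,7} 3  {2,3,4,6,7} 1  {3,4,5,6,7} 3
  6 to go: {0,3,4,5,6,7} 6  {1,2,3,4,6,7} 1  {2,3,4,5,6,7} 4
  if 0:l drops first: 5 orders
  if 1:k drops first: 10 orders
heap linearizations: 15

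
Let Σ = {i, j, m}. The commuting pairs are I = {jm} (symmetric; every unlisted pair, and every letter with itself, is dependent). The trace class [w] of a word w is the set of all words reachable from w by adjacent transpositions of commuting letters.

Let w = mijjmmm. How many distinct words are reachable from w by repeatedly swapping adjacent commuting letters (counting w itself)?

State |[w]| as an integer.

piece 0:m — minimal
piece 1:i rests on {0:m}
piece 2:j rests on {1:i}
piece 3:j rests on {2:j}
piece 4:m rests on {1:i}
piece 5:m rests on {4:m}
piece 6:m rests on {5:m}
minimal pieces: {0:m}
ways to finish when only these pieces remain (= sum over removing one remaining piece with nothing left below it):
  1 left: {3}→1  {6}→1
  2 left: {2,3}→1  {3,6}→2  {5,6}→1
  3 left: {2,3,6}→3  {3,5,6}→3  {4,5,6}→1
  4 left: {2,3,5,6}→6  {3,4,5,6}→4
  5 left: {2,3,4,5,6}→10
  placing 0:m first → 10 extensions

10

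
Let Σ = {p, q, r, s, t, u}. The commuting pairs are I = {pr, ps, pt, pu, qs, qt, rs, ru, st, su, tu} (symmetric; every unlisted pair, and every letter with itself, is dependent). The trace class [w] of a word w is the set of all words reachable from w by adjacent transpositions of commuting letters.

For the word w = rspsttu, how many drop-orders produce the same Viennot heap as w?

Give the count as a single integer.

#0=r has no predecessor
#1=s has no predecessor
#2=p has no predecessor
#3=s depends on [1:s]
#4=t depends on [0:r]
#5=t depends on [4:t]
#6=u has no predecessor
sources: [0:r, 1:s, 2:p, 6:u]
N(rest) = Σ N(rest − s) over sources s of rest; N(one piece) = 1:
  size 1 → [2]=1  [3]=1  [5]=1  [6]=1
  size 2 → [1,3]=1  [2,3]=2  [2,5]=2  [2,6]=2  [3,5]=2  [3,6]=2  [4,5]=1  [5,6]=2
  size 3 → [0,4,5]=1  [1,2,3]=3  [1,3,5]=3  [1,3,6]=3  [2,3,5]=6  [2,3,6]=6  [2,4,5]=3  [2,5,6]=6  [3,4,5]=3  [3,5,6]=6  [4,5,6]=3
  size 4 → [0,2,4,5]=4  [0,3,4,5]=4  [0,4,5,6]=4  [1,2,3,5]=12  [1,2,3,6]=12  [1,3,4,5]=6  [1,3,5,6]=12  [2,3,4,5]=12  [2,3,5,6]=24  [2,4,5,6]=12  [3,4,5,6]=12
  size 5 → [0,1,3,4,5]=10  [0,2,3,4,5]=20  [0,2,4,5,6]=20  [0,3,4,5,6]=20  [1,2,3,4,5]=30  [1,2,3,5,6]=60  [1,3,4,5,6]=30  [2,3,4,5,6]=60
  first=0(r) contributes 180
  first=1(s) contributes 120
  first=2(p) contributes 60
  first=6(u) contributes 60
|[w]| = 420

420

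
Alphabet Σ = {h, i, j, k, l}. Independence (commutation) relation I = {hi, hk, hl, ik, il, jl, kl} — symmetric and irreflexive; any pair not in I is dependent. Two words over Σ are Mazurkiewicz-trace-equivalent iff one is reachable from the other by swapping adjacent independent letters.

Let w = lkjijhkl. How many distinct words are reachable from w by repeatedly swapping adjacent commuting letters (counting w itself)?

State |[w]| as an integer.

#0=l has no predecessor
#1=k has no predecessor
#2=j depends on [1:k]
#3=i depends on [2:j]
#4=j depends on [3:i]
#5=h depends on [4:j]
#6=k depends on [4:j]
#7=l depends on [0:l]
sources: [0:l, 1:k]
N(rest) = Σ N(rest − s) over sources s of rest; N(one piece) = 1:
  size 1 → [5]=1  [6]=1  [7]=1
  size 2 → [0,7]=1  [5,6]=2  [5,7]=2  [6,7]=2
  size 3 → [0,5,7]=3  [0,6,7]=3  [4,5,6]=2  [5,6,7]=6
  size 4 → [0,5,6,7]=12  [3,4,5,6]=2  [4,5,6,7]=8
  size 5 → [0,4,5,6,7]=20  [2,3,4,5,6]=2  [3,4,5,6,7]=10
  size 6 → [0,3,4,5,6,7]=30  [1,2,3,4,5,6]=2  [2,3,4,5,6,7]=12
  first=0(l) contributes 14
  first=1(k) contributes 42
|[w]| = 56

56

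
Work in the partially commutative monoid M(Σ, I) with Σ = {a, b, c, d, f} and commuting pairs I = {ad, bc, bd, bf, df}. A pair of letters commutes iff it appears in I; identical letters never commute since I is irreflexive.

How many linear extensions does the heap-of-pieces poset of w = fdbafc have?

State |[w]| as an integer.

piece 0:f — minimal
piece 1:d — minimal
piece 2:b — minimal
piece 3:a rests on {0:f, 2:b}
piece 4:f rests on {3:a}
piece 5:c rests on {1:d, 4:f}
minimal pieces: {0:f, 1:d, 2:b}
ways to finish when only these pieces remain (= sum over removing one remaining piece with nothing left below it):
  1 left: {5}→1
  2 left: {1,5}→1  {4,5}→1
  3 left: {1,4,5}→2  {3,4,5}→1
  4 left: {0,3,4,5}→1  {1,3,4,5}→3  {2,3,4,5}→1
  placing 0:f first → 4 extensions
  placing 1:d first → 2 extensions
  placing 2:b first → 4 extensions
total linear extensions = 10

10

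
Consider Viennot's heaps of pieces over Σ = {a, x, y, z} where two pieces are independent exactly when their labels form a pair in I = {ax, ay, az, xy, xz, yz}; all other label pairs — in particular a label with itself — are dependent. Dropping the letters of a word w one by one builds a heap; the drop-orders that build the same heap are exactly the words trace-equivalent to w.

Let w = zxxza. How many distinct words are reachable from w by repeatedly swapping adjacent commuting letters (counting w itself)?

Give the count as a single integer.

30

piece 0:z — minimal
piece 1:x — minimal
piece 2:x rests on {1:x}
piece 3:z rests on {0:z}
piece 4:a — minimal
minimal pieces: {0:z, 1:x, 4:a}
ways to finish when only these pieces remain (= sum over removing one remaining piece with nothing left below it):
  1 left: {2}→1  {3}→1  {4}→1
  2 left: {0,3}→1  {1,2}→1  {2,3}→2  {2,4}→2  {3,4}→2
  3 left: {0,2,3}→3  {0,3,4}→3  {1,2,3}→3  {1,2,4}→3  {2,3,4}→6
  placing 0:z first → 12 extensions
  placing 1:x first → 12 extensions
  placing 4:a first → 6 extensions
total linear extensions = 30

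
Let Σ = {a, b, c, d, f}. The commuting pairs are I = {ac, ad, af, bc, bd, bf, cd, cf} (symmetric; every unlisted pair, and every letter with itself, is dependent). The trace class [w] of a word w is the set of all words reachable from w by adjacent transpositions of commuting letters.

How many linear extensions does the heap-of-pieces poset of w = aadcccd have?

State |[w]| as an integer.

210

drop 0:a onto floor
drop 1:a onto {0:a}
drop 2:d onto floor
drop 3:c onto floor
drop 4:c onto {3:c}
drop 5:c onto {4:c}
drop 6:d onto {2:d}
ground layer = {0:a, 2:d, 3:c}
drop-orders for the pieces not yet dropped (sum over which currently-grounded one goes next):
  1 to go: {1} 1  {5} 1  {6} 1
  2 to go: {0,1} 1  {1,5} 2  {1,6} 2  {2,6} 1  {4,5} 1  {5,6} 2
  3 to go: {0,1,5} 3  {0,1,6} 3  {1,2,6} 3  {1,4,5} 3  {1,5,6} 6  {2,5,6} 3  {3,4,5} 1  {4,5,6} 3
  4 to go: {0,1,2,6} 6  {0,1,4,5} 6  {0,1,5,6} 12  {1,2,5,6} 12  {1,3,4,5} 4  {1,4,5,6} 12  {2,4,5,6} 6  {3,4,5,6} 4
  5 to go: {0,1,2,5,6} 30  {0,1,3,4,5} 10  {0,1,4,5,6} 30  {1,2,4,5,6} 30  {1,3,4,5,6} 20  {2,3,4,5,6} 10
  if 0:a drops first: 60 orders
  if 2:d drops first: 60 orders
  if 3:c drops first: 90 orders
heap linearizations: 210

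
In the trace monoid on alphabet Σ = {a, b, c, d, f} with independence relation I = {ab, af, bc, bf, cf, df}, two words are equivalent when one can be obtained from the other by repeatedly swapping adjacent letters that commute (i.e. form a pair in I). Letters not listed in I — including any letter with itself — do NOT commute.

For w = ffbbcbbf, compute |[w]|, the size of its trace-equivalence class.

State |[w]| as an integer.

280

piece 0:f — minimal
piece 1:f rests on {0:f}
piece 2:b — minimal
piece 3:b rests on {2:b}
piece 4:c — minimal
piece 5:b rests on {3:b}
piece 6:b rests on {5:b}
piece 7:f rests on {1:f}
minimal pieces: {0:f, 2:b, 4:c}
ways to finish when only these pieces remain (= sum over removing one remaining piece with nothing left below it):
  1 left: {4}→1  {6}→1  {7}→1
  2 left: {1,7}→1  {4,6}→2  {4,7}→2  {5,6}→1  {6,7}→2
  3 left: {0,1,7}→1  {1,4,7}→3  {1,6,7}→3  {3,5,6}→1  {4,5,6}→3  {4,6,7}→6  {5,6,7}→3
  4 left: {0,1,4,7}→4  {0,1,6,7}→4  {1,4,6,7}→12  {1,5,6,7}→6  {2,3,5,6}→1  {3,4,5,6}→4  {3,5,6,7}→4  {4,5,6,7}→12
  5 left: {0,1,4,6,7}→20  {0,1,5,6,7}→10  {1,3,5,6,7}→10  {1,4,5,6,7}→30  {2,3,4,5,6}→5  {2,3,5,6,7}→5  {3,4,5,6,7}→20
  6 left: {0,1,3,5,6,7}→20  {0,1,4,5,6,7}→60  {1,2,3,5,6,7}→15  {1,3,4,5,6,7}→60  {2,3,4,5,6,7}→30
  placing 0:f first → 105 extensions
  placing 2:b first → 140 extensions
  placing 4:c first → 35 extensions
total linear extensions = 280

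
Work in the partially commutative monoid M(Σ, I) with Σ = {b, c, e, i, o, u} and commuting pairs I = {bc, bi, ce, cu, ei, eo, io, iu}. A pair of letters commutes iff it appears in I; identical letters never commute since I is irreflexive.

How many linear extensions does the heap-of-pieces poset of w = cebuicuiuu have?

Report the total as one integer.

210

0(c) covers ∅
1(e) covers ∅
2(b) covers 1:e
3(u) covers 2:b
4(i) covers 0:c
5(c) covers 4:i
6(u) covers 3:u
7(i) covers 5:c
8(u) covers 6:u
9(u) covers 8:u
floor of heap: 0:c, 1:e
completions by unplaced set U, small U first (add the entries for U minus each lowest piece of U):
  |U|=1: {7}:1  {9}:1
  |U|=2: {5,7}:1  {7,9}:2  {8,9}:1
  |U|=3: {4,5,7}:1  {5,7,9}:3  {6,8,9}:1  {7,8,9}:3
  |U|=4: {0,4,5,7}:1  {3,6,8,9}:1  {4,5,7,9}:4  {5,7,8,9}:6  {6,7,8,9}:4
  |U|=5: {0,4,5,7,9}:5  {2,3,6,8,9}:1  {3,6,7,8,9}:5  {4,5,7,8,9}:10  {5,6,7,8,9}:10
  |U|=6: {0,4,5,7,8,9}:15  {1,2,3,6,8,9}:1  {2,3,6,7,8,9}:6  {3,5,6,7,8,9}:15  {4,5,6,7,8,9}:20
  |U|=7: {0,4,5,6,7,8,9}:35  {1,2,3,6,7,8,9}:7  {2,3,5,6,7,8,9}:21  {3,4,5,6,7,8,9}:35
  |U|=8: {0,3,4,5,6,7,8,9}:70  {1,2,3,5,6,7,8,9}:28  {2,3,4,5,6,7,8,9}:56
  start at 0(c): 84
  start at 1(e): 126
sum over floor = 210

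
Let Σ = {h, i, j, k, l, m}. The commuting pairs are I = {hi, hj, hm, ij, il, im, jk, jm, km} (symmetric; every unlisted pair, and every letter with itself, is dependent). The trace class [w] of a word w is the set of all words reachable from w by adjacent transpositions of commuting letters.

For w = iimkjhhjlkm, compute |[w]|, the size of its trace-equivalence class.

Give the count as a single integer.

336

drop 0:i onto floor
drop 1:i onto {0:i}
drop 2:m onto floor
drop 3:k onto {1:i}
drop 4:j onto floor
drop 5:h onto {3:k}
drop 6:h onto {5:h}
drop 7:j onto {4:j}
drop 8:l onto {2:m, 6:h, 7:j}
drop 9:k onto {8:l}
drop 10:m onto {8:l}
ground layer = {0:i, 2:m, 4:j}
drop-orders for the pieces not yet dropped (sum over which currently-grounded one goes next):
  1 to go: {9} 1  {10} 1
  2 to go: {9,10} 2
  3 to go: {8,9,10} 2
  4 to go: {2,8,9,10} 2  {6,8,9,10} 2  {7,8,9,10} 2
  5 to go: {2,6,8,9,10} 4  {2,7,8,9,10} 4  {4,7,8,9,10} 2  {5,6,8,9,10} 2  {6,7,8,9,10} 4
  6 to go: {2,4,7,8,9,10} 6  {2,5,6,8,9,10} 6  {2,6,7,8,9,10} 12  {3,5,6,8,9,10} 2  {4,6,7,8,9,10} 6  {5,6,7,8,9,10} 6
  7 to go: {1,3,5,6,8,9,10} 2  {2,3,5,6,8,9,10} 8  {2,4,6,7,8,9,10} 24  {2,5,6,7,8,9,10} 24  {3,5,6,7,8,9,10} 8  {4,5,6,7,8,9,10} 12
  8 to go: {0,1,3,5,6,8,9,10} 2  {1,2,3,5,6,8,9,10} 10  {1,3,5,6,7,8,9,10} 10  {2,3,5,6,7,8,9,10} 40  {2,4,5,6,7,8,9,10} 60  {3,4,5,6,7,8,9,10} 20
  9 to go: {0,1,2,3,5,6,8,9,10} 12  {0,1,3,5,6,7,8,9,10} 12  {1,2,3,5,6,7,8,9,10} 60  {1,3,4,5,6,7,8,9,10} 30  {2,3,4,5,6,7,8,9,10} 120
  if 0:i drops first: 210 orders
  if 2:m drops first: 42 orders
  if 4:j drops first: 84 orders
heap linearizations: 336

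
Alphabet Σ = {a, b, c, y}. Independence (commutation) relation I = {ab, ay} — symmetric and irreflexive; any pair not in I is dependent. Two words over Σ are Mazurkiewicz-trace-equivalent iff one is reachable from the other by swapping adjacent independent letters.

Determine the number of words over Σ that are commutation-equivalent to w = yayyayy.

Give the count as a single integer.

21

0(y) covers ∅
1(a) covers ∅
2(y) covers 0:y
3(y) covers 2:y
4(a) covers 1:a
5(y) covers 3:y
6(y) covers 5:y
floor of heap: 0:y, 1:a
completions by unplaced set U, small U first (add the entries for U minus each lowest piece of U):
  |U|=1: {4}:1  {6}:1
  |U|=2: {1,4}:1  {4,6}:2  {5,6}:1
  |U|=3: {1,4,6}:3  {3,5,6}:1  {4,5,6}:3
  |U|=4: {1,4,5,6}:6  {2,3,5,6}:1  {3,4,5,6}:4
  |U|=5: {0,2,3,5,6}:1  {1,3,4,5,6}:10  {2,3,4,5,6}:5
  start at 0(y): 15
  start at 1(a): 6
sum over floor = 21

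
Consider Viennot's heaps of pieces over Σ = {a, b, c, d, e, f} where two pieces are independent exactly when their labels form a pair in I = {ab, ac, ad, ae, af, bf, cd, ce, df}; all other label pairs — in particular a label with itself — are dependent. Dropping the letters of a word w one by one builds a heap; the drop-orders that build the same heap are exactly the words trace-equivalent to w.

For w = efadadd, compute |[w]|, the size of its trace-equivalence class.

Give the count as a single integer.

84

piece 0:e — minimal
piece 1:f rests on {0:e}
piece 2:a — minimal
piece 3:d rests on {0:e}
piece 4:a rests on {2:a}
piece 5:d rests on {3:d}
piece 6:d rests on {5:d}
minimal pieces: {0:e, 2:a}
ways to finish when only these pieces remain (= sum over removing one remaining piece with nothing left below it):
  1 left: {1}→1  {4}→1  {6}→1
  2 left: {1,4}→2  {1,6}→2  {2,4}→1  {4,6}→2  {5,6}→1
  3 left: {1,2,4}→3  {1,4,6}→6  {1,5,6}→3  {2,4,6}→3  {3,5,6}→1  {4,5,6}→3
  4 left: {1,2,4,6}→12  {1,3,5,6}→4  {1,4,5,6}→12  {2,4,5,6}→6  {3,4,5,6}→4
  5 left: {0,1,3,5,6}→4  {1,2,4,5,6}→30  {1,3,4,5,6}→20  {2,3,4,5,6}→10
  placing 0:e first → 60 extensions
  placing 2:a first → 24 extensions
total linear extensions = 84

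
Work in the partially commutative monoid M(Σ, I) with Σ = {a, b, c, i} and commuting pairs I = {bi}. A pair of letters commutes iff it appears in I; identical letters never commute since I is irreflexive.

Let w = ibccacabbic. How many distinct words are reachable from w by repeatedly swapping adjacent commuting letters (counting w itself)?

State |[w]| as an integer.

6

#0=i has no predecessor
#1=b has no predecessor
#2=c depends on [0:i, 1:b]
#3=c depends on [2:c]
#4=a depends on [3:c]
#5=c depends on [4:a]
#6=a depends on [5:c]
#7=b depends on [6:a]
#8=b depends on [7:b]
#9=i depends on [6:a]
#10=c depends on [8:b, 9:i]
sources: [0:i, 1:b]
N(rest) = Σ N(rest − s) over sources s of rest; N(one piece) = 1:
  size 1 → [10]=1
  size 2 → [8,10]=1  [9,10]=1
  size 3 → [7,8,10]=1  [8,9,10]=2
  size 4 → [7,8,9,10]=3
  size 5 → [6,7,8,9,10]=3
  size 6 → [5,6,7,8,9,10]=3
  size 7 → [4,5,6,7,8,9,10]=3
  size 8 → [3,4,5,6,7,8,9,10]=3
  size 9 → [2,3,4,5,6,7,8,9,10]=3
  first=0(i) contributes 3
  first=1(b) contributes 3
|[w]| = 6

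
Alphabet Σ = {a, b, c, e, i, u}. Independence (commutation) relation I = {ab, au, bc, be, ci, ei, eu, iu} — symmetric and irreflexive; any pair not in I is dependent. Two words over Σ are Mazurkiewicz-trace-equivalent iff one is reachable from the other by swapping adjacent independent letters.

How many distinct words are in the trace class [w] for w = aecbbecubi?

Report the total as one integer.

21

piece 0:a — minimal
piece 1:e rests on {0:a}
piece 2:c rests on {1:e}
piece 3:b — minimal
piece 4:b rests on {3:b}
piece 5:e rests on {2:c}
piece 6:c rests on {5:e}
piece 7:u rests on {4:b, 6:c}
piece 8:b rests on {7:u}
piece 9:i rests on {8:b}
minimal pieces: {0:a, 3:b}
ways to finish when only these pieces remain (= sum over removing one remaining piece with nothing left below it):
  1 left: {9}→1
  2 left: {8,9}→1
  3 left: {7,8,9}→1
  4 left: {4,7,8,9}→1  {6,7,8,9}→1
  5 left: {3,4,7,8,9}→1  {4,6,7,8,9}→2  {5,6,7,8,9}→1
  6 left: {2,5,6,7,8,9}→1  {3,4,6,7,8,9}→3  {4,5,6,7,8,9}→3
  7 left: {1,2,5,6,7,8,9}→1  {2,4,5,6,7,8,9}→4  {3,4,5,6,7,8,9}→6
  8 left: {0,1,2,5,6,7,8,9}→1  {1,2,4,5,6,7,8,9}→5  {2,3,4,5,6,7,8,9}→10
  placing 0:a first → 15 extensions
  placing 3:b first → 6 extensions
total linear extensions = 21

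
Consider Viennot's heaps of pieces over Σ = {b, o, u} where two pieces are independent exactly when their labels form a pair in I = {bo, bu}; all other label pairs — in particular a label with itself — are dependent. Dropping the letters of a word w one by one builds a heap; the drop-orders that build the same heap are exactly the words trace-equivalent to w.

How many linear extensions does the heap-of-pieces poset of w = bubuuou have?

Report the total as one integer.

21

#0=b has no predecessor
#1=u has no predecessor
#2=b depends on [0:b]
#3=u depends on [1:u]
#4=u depends on [3:u]
#5=o depends on [4:u]
#6=u depends on [5:o]
sources: [0:b, 1:u]
N(rest) = Σ N(rest − s) over sources s of rest; N(one piece) = 1:
  size 1 → [2]=1  [6]=1
  size 2 → [0,2]=1  [2,6]=2  [5,6]=1
  size 3 → [0,2,6]=3  [2,5,6]=3  [4,5,6]=1
  size 4 → [0,2,5,6]=6  [2,4,5,6]=4  [3,4,5,6]=1
  size 5 → [0,2,4,5,6]=10  [1,3,4,5,6]=1  [2,3,4,5,6]=5
  first=0(b) contributes 6
  first=1(u) contributes 15
|[w]| = 21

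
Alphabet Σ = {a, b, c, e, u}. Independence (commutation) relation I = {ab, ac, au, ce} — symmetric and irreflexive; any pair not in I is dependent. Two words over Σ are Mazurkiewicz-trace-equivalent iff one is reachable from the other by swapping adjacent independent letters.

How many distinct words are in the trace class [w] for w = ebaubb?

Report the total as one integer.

drop 0:e onto floor
drop 1:b onto {0:e}
drop 2:a onto {0:e}
drop 3:u onto {1:b}
drop 4:b onto {3:u}
drop 5:b onto {4:b}
ground layer = {0:e}
drop-orders for the pieces not yet dropped (sum over which currently-grounded one goes next):
  1 to go: {2} 1  {5} 1
  2 to go: {2,5} 2  {4,5} 1
  3 to go: {2,4,5} 3  {3,4,5} 1
  4 to go: {1,3,4,5} 1  {2,3,4,5} 4
  if 0:e drops first: 5 orders

5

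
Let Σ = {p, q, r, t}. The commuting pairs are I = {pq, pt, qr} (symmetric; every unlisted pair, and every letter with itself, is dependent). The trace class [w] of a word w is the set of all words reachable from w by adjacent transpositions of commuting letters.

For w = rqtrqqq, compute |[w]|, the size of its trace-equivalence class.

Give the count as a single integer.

8

#0=r has no predecessor
#1=q has no predecessor
#2=t depends on [0:r, 1:q]
#3=r depends on [2:t]
#4=q depends on [2:t]
#5=q depends on [4:q]
#6=q depends on [5:q]
sources: [0:r, 1:q]
N(rest) = Σ N(rest − s) over sources s of rest; N(one piece) = 1:
  size 1 → [3]=1  [6]=1
  size 2 → [3,6]=2  [5,6]=1
  size 3 → [3,5,6]=3  [4,5,6]=1
  size 4 → [3,4,5,6]=4
  size 5 → [2,3,4,5,6]=4
  first=0(r) contributes 4
  first=1(q) contributes 4
|[w]| = 8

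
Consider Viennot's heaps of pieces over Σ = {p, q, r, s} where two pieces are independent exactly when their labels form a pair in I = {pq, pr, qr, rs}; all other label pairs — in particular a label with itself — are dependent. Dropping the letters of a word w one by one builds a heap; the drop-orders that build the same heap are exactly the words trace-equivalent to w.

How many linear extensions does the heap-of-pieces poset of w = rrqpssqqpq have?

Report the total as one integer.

360

#0=r has no predecessor
#1=r depends on [0:r]
#2=q has no predecessor
#3=p has no predecessor
#4=s depends on [2:q, 3:p]
#5=s depends on [4:s]
#6=q depends on [5:s]
#7=q depends on [6:q]
#8=p depends on [5:s]
#9=q depends on [7:q]
sources: [0:r, 2:q, 3:p]
N(rest) = Σ N(rest − s) over sources s of rest; N(one piece) = 1:
  size 1 → [1]=1  [8]=1  [9]=1
  size 2 → [0,1]=1  [1,8]=2  [1,9]=2  [7,9]=1  [8,9]=2
  size 3 → [0,1,8]=3  [0,1,9]=3  [1,7,9]=3  [1,8,9]=6  [6,7,9]=1  [7,8,9]=3
  size 4 → [0,1,7,9]=6  [0,1,8,9]=12  [1,6,7,9]=4  [1,7,8,9]=12  [6,7,8,9]=4
  size 5 → [0,1,6,7,9]=10  [0,1,7,8,9]=30  [1,6,7,8,9]=20  [5,6,7,8,9]=4
  size 6 → [0,1,6,7,8,9]=60  [1,5,6,7,8,9]=24  [4,5,6,7,8,9]=4
  size 7 → [0,1,5,6,7,8,9]=84  [1,4,5,6,7,8,9]=28  [2,4,5,6,7,8,9]=4  [3,4,5,6,7,8,9]=4
  size 8 → [0,1,4,5,6,7,8,9]=112  [1,2,4,5,6,7,8,9]=32  [1,3,4,5,6,7,8,9]=32  [2,3,4,5,6,7,8,9]=8
  first=0(r) contributes 72
  first=2(q) contributes 144
  first=3(p) contributes 144
|[w]| = 360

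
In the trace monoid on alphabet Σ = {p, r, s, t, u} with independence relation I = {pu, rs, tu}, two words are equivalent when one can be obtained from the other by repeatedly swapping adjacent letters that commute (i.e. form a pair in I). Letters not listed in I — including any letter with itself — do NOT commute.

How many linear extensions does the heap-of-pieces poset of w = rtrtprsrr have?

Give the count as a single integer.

4

#0=r has no predecessor
#1=t depends on [0:r]
#2=r depends on [1:t]
#3=t depends on [2:r]
#4=p depends on [3:t]
#5=r depends on [4:p]
#6=s depends on [4:p]
#7=r depends on [5:r]
#8=r depends on [7:r]
sources: [0:r]
N(rest) = Σ N(rest − s) over sources s of rest; N(one piece) = 1:
  size 1 → [6]=1  [8]=1
  size 2 → [6,8]=2  [7,8]=1
  size 3 → [5,7,8]=1  [6,7,8]=3
  size 4 → [5,6,7,8]=4
  size 5 → [4,5,6,7,8]=4
  size 6 → [3,4,5,6,7,8]=4
  size 7 → [2,3,4,5,6,7,8]=4
  first=0(r) contributes 4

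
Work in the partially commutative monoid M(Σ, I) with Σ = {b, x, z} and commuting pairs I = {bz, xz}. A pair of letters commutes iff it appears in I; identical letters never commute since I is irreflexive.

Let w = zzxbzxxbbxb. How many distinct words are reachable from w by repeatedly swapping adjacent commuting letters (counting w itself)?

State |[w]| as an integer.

165

0(z) covers ∅
1(z) covers 0:z
2(x) covers ∅
3(b) covers 2:x
4(z) covers 1:z
5(x) covers 3:b
6(x) covers 5:x
7(b) covers 6:x
8(b) covers 7:b
9(x) covers 8:b
10(b) covers 9:x
floor of heap: 0:z, 2:x
completions by unplaced set U, small U first (add the entries for U minus each lowest piece of U):
  |U|=1: {4}:1  {10}:1
  |U|=2: {1,4}:1  {4,10}:2  {9,10}:1
  |U|=3: {0,1,4}:1  {1,4,10}:3  {4,9,10}:3  {8,9,10}:1
  |U|=4: {0,1,4,10}:4  {1,4,9,10}:6  {4,8,9,10}:4  {7,8,9,10}:1
  |U|=5: {0,1,4,9,10}:10  {1,4,8,9,10}:10  {4,7,8,9,10}:5  {6,7,8,9,10}:1
  |U|=6: {0,1,4,8,9,10}:20  {1,4,7,8,9,10}:15  {4,6,7,8,9,10}:6  {5,6,7,8,9,10}:1
  |U|=7: {0,1,4,7,8,9,10}:35  {1,4,6,7,8,9,10}:21  {3,5,6,7,8,9,10}:1  {4,5,6,7,8,9,10}:7
  |U|=8: {0,1,4,6,7,8,9,10}:56  {1,4,5,6,7,8,9,10}:28  {2,3,5,6,7,8,9,10}:1  {3,4,5,6,7,8,9,10}:8
  |U|=9: {0,1,4,5,6,7,8,9,10}:84  {1,3,4,5,6,7,8,9,10}:36  {2,3,4,5,6,7,8,9,10}:9
  start at 0(z): 45
  start at 2(x): 120
sum over floor = 165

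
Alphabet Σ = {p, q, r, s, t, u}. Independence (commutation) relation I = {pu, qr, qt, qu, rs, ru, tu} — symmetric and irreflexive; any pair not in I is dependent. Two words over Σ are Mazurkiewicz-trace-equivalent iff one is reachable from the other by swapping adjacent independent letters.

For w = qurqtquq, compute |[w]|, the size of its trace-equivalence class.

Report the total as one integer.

420

piece 0:q — minimal
piece 1:u — minimal
piece 2:r — minimal
piece 3:q rests on {0:q}
piece 4:t rests on {2:r}
piece 5:q rests on {3:q}
piece 6:u rests on {1:u}
piece 7:q rests on {5:q}
minimal pieces: {0:q, 1:u, 2:r}
ways to finish when only these pieces remain (= sum over removing one remaining piece with nothing left below it):
  1 left: {4}→1  {6}→1  {7}→1
  2 left: {1,6}→1  {2,4}→1  {4,6}→2  {4,7}→2  {5,7}→1  {6,7}→2
  3 left: {1,4,6}→3  {1,6,7}→3  {2,4,6}→3  {2,4,7}→3  {3,5,7}→1  {4,5,7}→3  {4,6,7}→6  {5,6,7}→3
  4 left: {0,3,5,7}→1  {1,2,4,6}→6  {1,4,6,7}→12  {1,5,6,7}→6  {2,4,5,7}→6  {2,4,6,7}→12  {3,4,5,7}→4  {3,5,6,7}→4  {4,5,6,7}→12
  5 left: {0,3,4,5,7}→5  {0,3,5,6,7}→5  {1,2,4,6,7}→30  {1,3,5,6,7}→10  {1,4,5,6,7}→30  {2,3,4,5,7}→10  {2,4,5,6,7}→30  {3,4,5,6,7}→20
  6 left: {0,1,3,5,6,7}→15  {0,2,3,4,5,7}→15  {0,3,4,5,6,7}→30  {1,2,4,5,6,7}→90  {1,3,4,5,6,7}→60  {2,3,4,5,6,7}→60
  placing 0:q first → 210 extensions
  placing 1:u first → 105 extensions
  placing 2:r first → 105 extensions
total linear extensions = 420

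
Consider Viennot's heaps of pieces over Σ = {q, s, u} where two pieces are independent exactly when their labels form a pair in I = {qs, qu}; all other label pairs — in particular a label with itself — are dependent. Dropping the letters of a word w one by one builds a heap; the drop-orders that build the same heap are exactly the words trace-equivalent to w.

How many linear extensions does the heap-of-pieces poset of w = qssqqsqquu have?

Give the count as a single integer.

0(q) covers ∅
1(s) covers ∅
2(s) covers 1:s
3(q) covers 0:q
4(q) covers 3:q
5(s) covers 2:s
6(q) covers 4:q
7(q) covers 6:q
8(u) covers 5:s
9(u) covers 8:u
floor of heap: 0:q, 1:s
completions by unplaced set U, small U first (add the entries for U minus each lowest piece of U):
  |U|=1: {7}:1  {9}:1
  |U|=2: {6,7}:1  {7,9}:2  {8,9}:1
  |U|=3: {4,6,7}:1  {5,8,9}:1  {6,7,9}:3  {7,8,9}:3
  |U|=4: {2,5,8,9}:1  {3,4,6,7}:1  {4,6,7,9}:4  {5,7,8,9}:4  {6,7,8,9}:6
  |U|=5: {0,3,4,6,7}:1  {1,2,5,8,9}:1  {2,5,7,8,9}:5  {3,4,6,7,9}:5  {4,6,7,8,9}:10  {5,6,7,8,9}:10
  |U|=6: {0,3,4,6,7,9}:6  {1,2,5,7,8,9}:6  {2,5,6,7,8,9}:15  {3,4,6,7,8,9}:15  {4,5,6,7,8,9}:20
  |U|=7: {0,3,4,6,7,8,9}:21  {1,2,5,6,7,8,9}:21  {2,4,5,6,7,8,9}:35  {3,4,5,6,7,8,9}:35
  |U|=8: {0,3,4,5,6,7,8,9}:56  {1,2,4,5,6,7,8,9}:56  {2,3,4,5,6,7,8,9}:70
  start at 0(q): 126
  start at 1(s): 126
sum over floor = 252

252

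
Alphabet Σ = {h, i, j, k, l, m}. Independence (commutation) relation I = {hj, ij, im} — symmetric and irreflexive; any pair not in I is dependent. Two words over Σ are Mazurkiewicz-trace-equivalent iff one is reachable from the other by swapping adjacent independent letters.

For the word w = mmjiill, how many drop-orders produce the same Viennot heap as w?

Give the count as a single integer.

10

#0=m has no predecessor
#1=m depends on [0:m]
#2=j depends on [1:m]
#3=i has no predecessor
#4=i depends on [3:i]
#5=l depends on [2:j, 4:i]
#6=l depends on [5:l]
sources: [0:m, 3:i]
N(rest) = Σ N(rest − s) over sources s of rest; N(one piece) = 1:
  size 1 → [6]=1
  size 2 → [5,6]=1
  size 3 → [2,5,6]=1  [4,5,6]=1
  size 4 → [1,2,5,6]=1  [2,4,5,6]=2  [3,4,5,6]=1
  size 5 → [0,1,2,5,6]=1  [1,2,4,5,6]=3  [2,3,4,5,6]=3
  first=0(m) contributes 6
  first=3(i) contributes 4
|[w]| = 10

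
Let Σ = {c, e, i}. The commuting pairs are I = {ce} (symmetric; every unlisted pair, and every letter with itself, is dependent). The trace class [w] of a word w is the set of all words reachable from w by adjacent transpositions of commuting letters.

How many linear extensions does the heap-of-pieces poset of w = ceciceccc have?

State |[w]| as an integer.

drop 0:c onto floor
drop 1:e onto floor
drop 2:c onto {0:c}
drop 3:i onto {1:e, 2:c}
drop 4:c onto {3:i}
drop 5:e onto {3:i}
drop 6:c onto {4:c}
drop 7:c onto {6:c}
drop 8:c onto {7:c}
ground layer = {0:c, 1:e}
drop-orders for the pieces not yet dropped (sum over which currently-grounded one goes next):
  1 to go: {5} 1  {8} 1
  2 to go: {5,8} 2  {7,8} 1
  3 to go: {5,7,8} 3  {6,7,8} 1
  4 to go: {4,6,7,8} 1  {5,6,7,8} 4
  5 to go: {4,5,6,7,8} 5
  6 to go: {3,4,5,6,7,8} 5
  7 to go: {1,3,4,5,6,7,8} 5  {2,3,4,5,6,7,8} 5
  if 0:c drops first: 10 orders
  if 1:e drops first: 5 orders
heap linearizations: 15

15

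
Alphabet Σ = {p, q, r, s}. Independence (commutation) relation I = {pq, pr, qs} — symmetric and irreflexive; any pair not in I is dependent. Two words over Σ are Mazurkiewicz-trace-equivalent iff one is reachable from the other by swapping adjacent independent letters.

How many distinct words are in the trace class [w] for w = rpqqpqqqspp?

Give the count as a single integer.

434

0(r) covers ∅
1(p) covers ∅
2(q) covers 0:r
3(q) covers 2:q
4(p) covers 1:p
5(q) covers 3:q
6(q) covers 5:q
7(q) covers 6:q
8(s) covers 0:r, 4:p
9(p) covers 8:s
10(p) covers 9:p
floor of heap: 0:r, 1:p
completions by unplaced set U, small U first (add the entries for U minus each lowest piece of U):
  |U|=1: {7}:1  {10}:1
  |U|=2: {6,7}:1  {7,10}:2  {9,10}:1
  |U|=3: {5,6,7}:1  {6,7,10}:3  {7,9,10}:3  {8,9,10}:1
  |U|=4: {3,5,6,7}:1  {4,8,9,10}:1  {5,6,7,10}:4  {6,7,9,10}:6  {7,8,9,10}:4
  |U|=5: {1,4,8,9,10}:1  {2,3,5,6,7}:1  {3,5,6,7,10}:5  {4,7,8,9,10}:5  {5,6,7,9,10}:10  {6,7,8,9,10}:10
  |U|=6: {1,4,7,8,9,10}:6  {2,3,5,6,7,10}:6  {3,5,6,7,9,10}:15  {4,6,7,8,9,10}:15  {5,6,7,8,9,10}:20
  |U|=7: {1,4,6,7,8,9,10}:21  {2,3,5,6,7,9,10}:21  {3,5,6,7,8,9,10}:35  {4,5,6,7,8,9,10}:35
  |U|=8: {1,4,5,6,7,8,9,10}:56  {2,3,5,6,7,8,9,10}:56  {3,4,5,6,7,8,9,10}:70
  |U|=9: {0,2,3,5,6,7,8,9,10}:56  {1,3,4,5,6,7,8,9,10}:126  {2,3,4,5,6,7,8,9,10}:126
  start at 0(r): 252
  start at 1(p): 182
sum over floor = 434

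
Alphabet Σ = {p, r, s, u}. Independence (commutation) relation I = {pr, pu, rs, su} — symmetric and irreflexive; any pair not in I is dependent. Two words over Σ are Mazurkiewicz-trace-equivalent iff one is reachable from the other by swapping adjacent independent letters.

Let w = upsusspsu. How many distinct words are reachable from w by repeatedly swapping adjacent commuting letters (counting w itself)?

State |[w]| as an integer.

#0=u has no predecessor
#1=p has no predecessor
#2=s depends on [1:p]
#3=u depends on [0:u]
#4=s depends on [2:s]
#5=s depends on [4:s]
#6=p depends on [5:s]
#7=s depends on [6:p]
#8=u depends on [3:u]
sources: [0:u, 1:p]
N(rest) = Σ N(rest − s) over sources s of rest; N(one piece) = 1:
  size 1 → [7]=1  [8]=1
  size 2 → [3,8]=1  [6,7]=1  [7,8]=2
  size 3 → [0,3,8]=1  [3,7,8]=3  [5,6,7]=1  [6,7,8]=3
  size 4 → [0,3,7,8]=4  [3,6,7,8]=6  [4,5,6,7]=1  [5,6,7,8]=4
  size 5 → [0,3,6,7,8]=10  [2,4,5,6,7]=1  [3,5,6,7,8]=10  [4,5,6,7,8]=5
  size 6 → [0,3,5,6,7,8]=20  [1,2,4,5,6,7]=1  [2,4,5,6,7,8]=6  [3,4,5,6,7,8]=15
  size 7 → [0,3,4,5,6,7,8]=35  [1,2,4,5,6,7,8]=7  [2,3,4,5,6,7,8]=21
  first=0(u) contributes 28
  first=1(p) contributes 56
|[w]| = 84

84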